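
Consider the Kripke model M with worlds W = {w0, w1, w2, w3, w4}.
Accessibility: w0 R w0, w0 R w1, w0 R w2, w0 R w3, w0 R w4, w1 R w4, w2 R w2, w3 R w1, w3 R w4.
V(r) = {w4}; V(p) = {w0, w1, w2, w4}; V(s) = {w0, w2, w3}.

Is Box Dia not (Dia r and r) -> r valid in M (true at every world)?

No

Let φ = Box Dia not (Dia r and r) -> r. Evaluate φ at each world:
  w0 (successors {w0, w1, w2, w3, w4}): φ is true.
  w1 (successors {w4}): φ is true.
  w2 (successors {w2}): φ is false.
  w3 (successors {w1, w4}): φ is true.
  w4 (successors ∅): φ is true.
Detail at w2 (counterexample):
  At w2: Box Dia not (Dia r and r) is true, r is false, so Box Dia not (Dia r and r) -> r is false.
    At w2: Box Dia not (Dia r and r) requires Dia not (Dia r and r) at every successor {w2}.
      At w2: Dia not (Dia r and r) is true.
    So Box Dia not (Dia r and r) is true at w2.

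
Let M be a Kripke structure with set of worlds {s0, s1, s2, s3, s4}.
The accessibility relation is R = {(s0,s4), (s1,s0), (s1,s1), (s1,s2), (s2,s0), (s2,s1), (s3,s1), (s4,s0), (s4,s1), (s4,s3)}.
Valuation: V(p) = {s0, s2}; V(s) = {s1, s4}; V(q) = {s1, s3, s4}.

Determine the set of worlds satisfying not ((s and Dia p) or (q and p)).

s0, s2, s3

Recall that Dia ψ holds at a world iff ψ holds at some accessible world.
Let φ = not ((s and Dia p) or (q and p)). Evaluate φ at each world:
  s0 (successors {s4}): φ is true.
  s1 (successors {s0, s1, s2}): φ is false.
  s2 (successors {s0, s1}): φ is true.
  s3 (successors {s1}): φ is true.
  s4 (successors {s0, s1, s3}): φ is false.
For instance, at s2:
  At s2: (s and Dia p) or (q and p) is false, so not ((s and Dia p) or (q and p)) is true.
    At s2: s and Dia p is false, q and p is false, so (s and Dia p) or (q and p) is false.
      At s2: s is false, Dia p is true, so s and Dia p is false.
Satisfying worlds: {s0, s2, s3}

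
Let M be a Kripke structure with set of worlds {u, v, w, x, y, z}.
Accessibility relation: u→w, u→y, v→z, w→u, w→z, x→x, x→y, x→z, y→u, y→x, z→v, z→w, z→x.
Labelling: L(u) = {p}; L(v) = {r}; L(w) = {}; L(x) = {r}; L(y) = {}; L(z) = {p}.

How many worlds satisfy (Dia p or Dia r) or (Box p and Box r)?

5

Let φ = (Dia p or Dia r) or (Box p and Box r). Evaluate φ at each world:
  u (successors {w, y}): φ is false.
  v (successors {z}): φ is true.
  w (successors {u, z}): φ is true.
  x (successors {x, y, z}): φ is true.
  y (successors {u, x}): φ is true.
  z (successors {v, w, x}): φ is true.
For instance, at w:
  At w: Dia p or Dia r is true, Box p and Box r is false, so (Dia p or Dia r) or (Box p and Box r) is true.
    At w: Dia p is true, Dia r is false, so Dia p or Dia r is true.
      At w: Dia p requires p at some successor in {u, z}.
        p holds at u, so Dia p is true at w.
      At w: Dia r requires r at some successor in {u, z}.
        At u: r is false.
        At z: r is false.
      So Dia r is false at w.
    At w: Box p is true, Box r is false, so Box p and Box r is false.
      At w: Box p requires p at every successor {u, z}.
        At u: p is true.
        At z: p is true.
      So Box p is true at w.
      At w: Box r requires r at every successor {u, z}.
        r fails at u, so Box r is false at w.
Satisfying worlds: {v, w, x, y, z}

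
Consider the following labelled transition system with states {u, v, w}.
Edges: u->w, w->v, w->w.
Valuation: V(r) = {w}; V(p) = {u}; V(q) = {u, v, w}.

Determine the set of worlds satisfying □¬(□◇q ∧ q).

Let φ = □¬(□◇q ∧ q). Evaluate φ at each world:
  u (successors {w}): φ is true.
  v (successors ∅): φ is true.
  w (successors {v, w}): φ is false.
For instance, at w:
  At w: □¬(□◇q ∧ q) requires ¬(□◇q ∧ q) at every successor {v, w}.
    ¬(□◇q ∧ q) fails at v, so □¬(□◇q ∧ q) is false at w.
      At v: □◇q ∧ q is true, so ¬(□◇q ∧ q) is false.
Satisfying worlds: {u, v}

u, v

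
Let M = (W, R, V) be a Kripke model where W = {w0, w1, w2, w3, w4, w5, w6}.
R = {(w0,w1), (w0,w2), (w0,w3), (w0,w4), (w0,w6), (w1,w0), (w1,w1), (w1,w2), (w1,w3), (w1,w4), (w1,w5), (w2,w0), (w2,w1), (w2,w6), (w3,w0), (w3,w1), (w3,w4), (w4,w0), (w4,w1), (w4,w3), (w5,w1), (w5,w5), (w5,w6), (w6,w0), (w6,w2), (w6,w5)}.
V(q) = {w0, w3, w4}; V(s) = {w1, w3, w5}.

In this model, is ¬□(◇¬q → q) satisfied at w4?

Yes

At w4: □(◇¬q → q) is false, so ¬□(◇¬q → q) is true.
  At w4: □(◇¬q → q) requires ◇¬q → q at every successor {w0, w1, w3}.
    ◇¬q → q fails at w1, so □(◇¬q → q) is false at w4.
      At w1: ◇¬q is true, q is false, so ◇¬q → q is false.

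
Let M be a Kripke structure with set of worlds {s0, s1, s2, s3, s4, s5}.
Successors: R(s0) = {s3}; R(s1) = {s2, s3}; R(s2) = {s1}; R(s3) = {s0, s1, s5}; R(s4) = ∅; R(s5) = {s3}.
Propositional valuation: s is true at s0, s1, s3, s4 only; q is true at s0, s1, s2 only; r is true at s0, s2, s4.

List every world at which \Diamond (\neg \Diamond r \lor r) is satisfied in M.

s1, s3

Let φ = \Diamond (\neg \Diamond r \lor r). Evaluate φ at each world:
  s0 (successors {s3}): φ is false.
  s1 (successors {s2, s3}): φ is true.
  s2 (successors {s1}): φ is false.
  s3 (successors {s0, s1, s5}): φ is true.
  s4 (successors ∅): φ is false.
  s5 (successors {s3}): φ is false.
For instance, at s0:
  At s0: \Diamond (\neg \Diamond r \lor r) requires \neg \Diamond r \lor r at some successor in {s3}.
    At s3: \neg \Diamond r \lor r is false.
  So \Diamond (\neg \Diamond r \lor r) is false at s0.
Satisfying worlds: {s1, s3}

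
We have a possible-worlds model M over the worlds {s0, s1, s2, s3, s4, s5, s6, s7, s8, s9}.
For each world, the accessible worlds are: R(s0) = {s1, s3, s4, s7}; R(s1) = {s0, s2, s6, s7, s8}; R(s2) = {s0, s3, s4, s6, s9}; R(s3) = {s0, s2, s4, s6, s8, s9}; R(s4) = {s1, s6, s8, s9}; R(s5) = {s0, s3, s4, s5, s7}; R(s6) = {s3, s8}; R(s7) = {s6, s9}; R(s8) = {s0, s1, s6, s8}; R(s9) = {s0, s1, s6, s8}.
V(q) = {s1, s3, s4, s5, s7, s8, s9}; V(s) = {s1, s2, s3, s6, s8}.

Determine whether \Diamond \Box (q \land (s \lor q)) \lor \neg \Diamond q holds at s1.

Recall that \Box ψ holds at a world iff ψ holds at every accessible world, and \Diamond ψ holds iff ψ holds at some accessible world.
At s1: \Diamond \Box (q \land (s \lor q)) is true, \neg \Diamond q is false, so \Diamond \Box (q \land (s \lor q)) \lor \neg \Diamond q is true.
  At s1: \Diamond \Box (q \land (s \lor q)) requires \Box (q \land (s \lor q)) at some successor in {s0, s2, s6, s7, s8}.
    \Box (q \land (s \lor q)) holds at s0, so \Diamond \Box (q \land (s \lor q)) is true at s1.
      At s0: \Box (q \land (s \lor q)) requires q \land (s \lor q) at every successor {s1, s3, s4, s7}.
        At s1: q \land (s \lor q) is true.
        At s3: q \land (s \lor q) is true.
        At s4: q \land (s \lor q) is true.
        At s7: q \land (s \lor q) is true.
      So \Box (q \land (s \lor q)) is true at s0.
  At s1: \Diamond q is true, so \neg \Diamond q is false.
    At s1: \Diamond q requires q at some successor in {s0, s2, s6, s7, s8}.
      q holds at s7, so \Diamond q is true at s1.

Yes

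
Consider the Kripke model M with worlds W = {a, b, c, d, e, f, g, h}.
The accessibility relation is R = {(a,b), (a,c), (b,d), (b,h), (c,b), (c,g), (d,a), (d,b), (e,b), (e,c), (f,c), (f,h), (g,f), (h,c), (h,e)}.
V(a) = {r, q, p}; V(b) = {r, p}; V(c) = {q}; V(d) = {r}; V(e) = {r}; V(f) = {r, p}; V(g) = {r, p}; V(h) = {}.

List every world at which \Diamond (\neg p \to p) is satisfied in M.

Let φ = \Diamond (\neg p \to p). Evaluate φ at each world:
  a (successors {b, c}): φ is true.
  b (successors {d, h}): φ is false.
  c (successors {b, g}): φ is true.
  d (successors {a, b}): φ is true.
  e (successors {b, c}): φ is true.
  f (successors {c, h}): φ is false.
  g (successors {f}): φ is true.
  h (successors {c, e}): φ is false.
For instance, at e:
  At e: \Diamond (\neg p \to p) requires \neg p \to p at some successor in {b, c}.
    \neg p \to p holds at b, so \Diamond (\neg p \to p) is true at e.
Satisfying worlds: {a, c, d, e, g}

a, c, d, e, g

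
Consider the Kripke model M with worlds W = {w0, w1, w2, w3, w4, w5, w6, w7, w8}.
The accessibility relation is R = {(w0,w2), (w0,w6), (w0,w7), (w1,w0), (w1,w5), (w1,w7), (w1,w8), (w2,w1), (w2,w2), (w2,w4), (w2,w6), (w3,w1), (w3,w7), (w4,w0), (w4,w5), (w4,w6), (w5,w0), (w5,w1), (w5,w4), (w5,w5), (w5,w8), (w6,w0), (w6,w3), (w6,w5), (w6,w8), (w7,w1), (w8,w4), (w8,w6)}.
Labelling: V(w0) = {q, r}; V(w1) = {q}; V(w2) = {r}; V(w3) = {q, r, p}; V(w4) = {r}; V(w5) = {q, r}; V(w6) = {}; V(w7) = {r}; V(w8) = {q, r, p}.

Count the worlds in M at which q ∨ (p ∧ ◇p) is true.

Recall that ◇ψ holds at a world iff ψ holds at some accessible world.
Let φ = q ∨ (p ∧ ◇p). Evaluate φ at each world:
  w0 (successors {w2, w6, w7}): φ is true.
  w1 (successors {w0, w5, w7, w8}): φ is true.
  w2 (successors {w1, w2, w4, w6}): φ is false.
  w3 (successors {w1, w7}): φ is true.
  w4 (successors {w0, w5, w6}): φ is false.
  w5 (successors {w0, w1, w4, w5, w8}): φ is true.
  w6 (successors {w0, w3, w5, w8}): φ is false.
  w7 (successors {w1}): φ is false.
  w8 (successors {w4, w6}): φ is true.
For instance, at w7:
  At w7: q is false, p ∧ ◇p is false, so q ∨ (p ∧ ◇p) is false.
    At w7: p is false, ◇p is false, so p ∧ ◇p is false.
      At w7: ◇p requires p at some successor in {w1}.
        At w1: p is false.
      So ◇p is false at w7.
Satisfying worlds: {w0, w1, w3, w5, w8}

5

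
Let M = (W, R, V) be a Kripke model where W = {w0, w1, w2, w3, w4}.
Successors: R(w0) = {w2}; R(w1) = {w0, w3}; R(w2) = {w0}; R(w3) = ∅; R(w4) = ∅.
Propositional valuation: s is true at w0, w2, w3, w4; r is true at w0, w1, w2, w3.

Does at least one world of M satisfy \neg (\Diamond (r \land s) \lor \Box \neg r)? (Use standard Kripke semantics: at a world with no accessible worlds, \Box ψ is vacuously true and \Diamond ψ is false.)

No

Let φ = \neg (\Diamond (r \land s) \lor \Box \neg r). Evaluate φ at each world:
  w0 (successors {w2}): φ is false.
  w1 (successors {w0, w3}): φ is false.
  w2 (successors {w0}): φ is false.
  w3 (successors ∅): φ is false.
  w4 (successors ∅): φ is false.
For instance, at w2:
  At w2: \Diamond (r \land s) \lor \Box \neg r is true, so \neg (\Diamond (r \land s) \lor \Box \neg r) is false.
    At w2: \Diamond (r \land s) is true, \Box \neg r is false, so \Diamond (r \land s) \lor \Box \neg r is true.
      At w2: \Diamond (r \land s) requires r \land s at some successor in {w0}.
        r \land s holds at w0, so \Diamond (r \land s) is true at w2.
      At w2: \Box \neg r requires \neg r at every successor {w0}.
        \neg r fails at w0, so \Box \neg r is false at w2.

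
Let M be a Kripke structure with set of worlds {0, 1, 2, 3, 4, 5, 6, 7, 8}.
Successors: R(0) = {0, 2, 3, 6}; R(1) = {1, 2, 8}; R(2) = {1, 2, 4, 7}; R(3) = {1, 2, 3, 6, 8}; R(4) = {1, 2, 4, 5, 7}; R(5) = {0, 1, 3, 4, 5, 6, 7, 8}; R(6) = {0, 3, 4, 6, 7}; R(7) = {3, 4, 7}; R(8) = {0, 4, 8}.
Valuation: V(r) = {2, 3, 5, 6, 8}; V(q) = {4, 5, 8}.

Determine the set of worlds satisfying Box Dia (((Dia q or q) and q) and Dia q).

1, 2, 3, 4, 7

Let φ = Box Dia (((Dia q or q) and q) and Dia q). Evaluate φ at each world:
  0 (successors {0, 2, 3, 6}): φ is false.
  1 (successors {1, 2, 8}): φ is true.
  2 (successors {1, 2, 4, 7}): φ is true.
  3 (successors {1, 2, 3, 6, 8}): φ is true.
  4 (successors {1, 2, 4, 5, 7}): φ is true.
  5 (successors {0, 1, 3, 4, 5, 6, 7, 8}): φ is false.
  6 (successors {0, 3, 4, 6, 7}): φ is false.
  7 (successors {3, 4, 7}): φ is true.
  8 (successors {0, 4, 8}): φ is false.
For instance, at 0:
  At 0: Box Dia (((Dia q or q) and q) and Dia q) requires Dia (((Dia q or q) and q) and Dia q) at every successor {0, 2, 3, 6}.
    Dia (((Dia q or q) and q) and Dia q) fails at 0, so Box Dia (((Dia q or q) and q) and Dia q) is false at 0.
      At 0: Dia (((Dia q or q) and q) and Dia q) requires ((Dia q or q) and q) and Dia q at some successor in {0, 2, 3, 6}.
        At 0: ((Dia q or q) and q) and Dia q is false.
        At 2: ((Dia q or q) and q) and Dia q is false.
        At 3: ((Dia q or q) and q) and Dia q is false.
        At 6: ((Dia q or q) and q) and Dia q is false.
      So Dia (((Dia q or q) and q) and Dia q) is false at 0.
Satisfying worlds: {1, 2, 3, 4, 7}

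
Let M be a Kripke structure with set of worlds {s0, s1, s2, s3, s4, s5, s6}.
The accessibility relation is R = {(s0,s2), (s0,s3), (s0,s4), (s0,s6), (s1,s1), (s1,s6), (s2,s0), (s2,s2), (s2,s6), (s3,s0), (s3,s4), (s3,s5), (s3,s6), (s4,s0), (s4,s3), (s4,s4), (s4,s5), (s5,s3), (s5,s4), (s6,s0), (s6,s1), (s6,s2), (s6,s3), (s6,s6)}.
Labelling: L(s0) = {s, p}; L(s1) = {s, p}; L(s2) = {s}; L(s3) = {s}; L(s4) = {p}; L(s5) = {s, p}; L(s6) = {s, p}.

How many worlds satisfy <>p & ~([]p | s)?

1

Let φ = <>p & ~([]p | s). Evaluate φ at each world:
  s0 (successors {s2, s3, s4, s6}): φ is false.
  s1 (successors {s1, s6}): φ is false.
  s2 (successors {s0, s2, s6}): φ is false.
  s3 (successors {s0, s4, s5, s6}): φ is false.
  s4 (successors {s0, s3, s4, s5}): φ is true.
  s5 (successors {s3, s4}): φ is false.
  s6 (successors {s0, s1, s2, s3, s6}): φ is false.
For instance, at s2:
  At s2: <>p is true, ~([]p | s) is false, so <>p & ~([]p | s) is false.
    At s2: <>p requires p at some successor in {s0, s2, s6}.
      p holds at s0, so <>p is true at s2.
    At s2: []p | s is true, so ~([]p | s) is false.
      At s2: []p is false, s is true, so []p | s is true.
Satisfying worlds: {s4}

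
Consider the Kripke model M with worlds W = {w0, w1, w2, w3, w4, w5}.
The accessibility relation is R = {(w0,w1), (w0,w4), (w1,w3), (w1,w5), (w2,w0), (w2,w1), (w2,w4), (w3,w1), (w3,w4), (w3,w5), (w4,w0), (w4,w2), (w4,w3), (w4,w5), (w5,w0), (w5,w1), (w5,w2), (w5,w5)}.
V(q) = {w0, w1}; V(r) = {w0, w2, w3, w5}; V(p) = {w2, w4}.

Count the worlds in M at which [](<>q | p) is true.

2

Let φ = [](<>q | p). Evaluate φ at each world:
  w0 (successors {w1, w4}): φ is false.
  w1 (successors {w3, w5}): φ is true.
  w2 (successors {w0, w1, w4}): φ is false.
  w3 (successors {w1, w4, w5}): φ is false.
  w4 (successors {w0, w2, w3, w5}): φ is true.
  w5 (successors {w0, w1, w2, w5}): φ is false.
For instance, at w3:
  At w3: [](<>q | p) requires <>q | p at every successor {w1, w4, w5}.
    <>q | p fails at w1, so [](<>q | p) is false at w3.
      At w1: <>q is false, p is false, so <>q | p is false.
Satisfying worlds: {w1, w4}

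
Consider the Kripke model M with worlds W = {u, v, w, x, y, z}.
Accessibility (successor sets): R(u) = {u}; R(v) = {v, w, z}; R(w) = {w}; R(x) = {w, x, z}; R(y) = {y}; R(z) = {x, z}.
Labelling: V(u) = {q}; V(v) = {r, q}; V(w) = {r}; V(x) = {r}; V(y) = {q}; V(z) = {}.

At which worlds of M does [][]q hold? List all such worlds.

u, y

Let φ = [][]q. Evaluate φ at each world:
  u (successors {u}): φ is true.
  v (successors {v, w, z}): φ is false.
  w (successors {w}): φ is false.
  x (successors {w, x, z}): φ is false.
  y (successors {y}): φ is true.
  z (successors {x, z}): φ is false.
For instance, at y:
  At y: [][]q requires []q at every successor {y}.
      At y: []q requires q at every successor {y}.
        At y: q is true.
      So []q is true at y.
  So [][]q is true at y.
Satisfying worlds: {u, y}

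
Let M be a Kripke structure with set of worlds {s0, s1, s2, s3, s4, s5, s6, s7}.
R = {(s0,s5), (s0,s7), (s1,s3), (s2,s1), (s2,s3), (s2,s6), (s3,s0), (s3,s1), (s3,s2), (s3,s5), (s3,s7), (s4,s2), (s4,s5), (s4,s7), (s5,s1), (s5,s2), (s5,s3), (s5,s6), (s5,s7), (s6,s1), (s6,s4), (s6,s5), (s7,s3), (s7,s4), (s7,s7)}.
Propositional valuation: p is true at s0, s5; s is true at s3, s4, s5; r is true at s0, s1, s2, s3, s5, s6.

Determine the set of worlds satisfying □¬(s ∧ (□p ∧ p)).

s0, s1, s2, s3, s4, s5, s6, s7

Let φ = □¬(s ∧ (□p ∧ p)). Evaluate φ at each world:
  s0 (successors {s5, s7}): φ is true.
  s1 (successors {s3}): φ is true.
  s2 (successors {s1, s3, s6}): φ is true.
  s3 (successors {s0, s1, s2, s5, s7}): φ is true.
  s4 (successors {s2, s5, s7}): φ is true.
  s5 (successors {s1, s2, s3, s6, s7}): φ is true.
  s6 (successors {s1, s4, s5}): φ is true.
  s7 (successors {s3, s4, s7}): φ is true.
For instance, at s0:
  At s0: □¬(s ∧ (□p ∧ p)) requires ¬(s ∧ (□p ∧ p)) at every successor {s5, s7}.
      At s5: s ∧ (□p ∧ p) is false, so ¬(s ∧ (□p ∧ p)) is true.
      At s7: s ∧ (□p ∧ p) is false, so ¬(s ∧ (□p ∧ p)) is true.
  So □¬(s ∧ (□p ∧ p)) is true at s0.
Satisfying worlds: {s0, s1, s2, s3, s4, s5, s6, s7}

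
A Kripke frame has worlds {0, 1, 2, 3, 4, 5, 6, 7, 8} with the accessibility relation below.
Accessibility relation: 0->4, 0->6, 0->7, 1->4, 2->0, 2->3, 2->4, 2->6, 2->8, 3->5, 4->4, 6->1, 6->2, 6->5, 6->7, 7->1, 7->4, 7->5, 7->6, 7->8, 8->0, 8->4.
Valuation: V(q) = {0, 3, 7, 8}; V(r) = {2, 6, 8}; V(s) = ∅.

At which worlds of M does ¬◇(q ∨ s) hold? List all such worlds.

1, 3, 4, 5

Let φ = ¬◇(q ∨ s). Evaluate φ at each world:
  0 (successors {4, 6, 7}): φ is false.
  1 (successors {4}): φ is true.
  2 (successors {0, 3, 4, 6, 8}): φ is false.
  3 (successors {5}): φ is true.
  4 (successors {4}): φ is true.
  5 (successors ∅): φ is true.
  6 (successors {1, 2, 5, 7}): φ is false.
  7 (successors {1, 4, 5, 6, 8}): φ is false.
  8 (successors {0, 4}): φ is false.
For instance, at 3:
  At 3: ◇(q ∨ s) is false, so ¬◇(q ∨ s) is true.
    At 3: ◇(q ∨ s) requires q ∨ s at some successor in {5}.
      At 5: q ∨ s is false.
    So ◇(q ∨ s) is false at 3.
Satisfying worlds: {1, 3, 4, 5}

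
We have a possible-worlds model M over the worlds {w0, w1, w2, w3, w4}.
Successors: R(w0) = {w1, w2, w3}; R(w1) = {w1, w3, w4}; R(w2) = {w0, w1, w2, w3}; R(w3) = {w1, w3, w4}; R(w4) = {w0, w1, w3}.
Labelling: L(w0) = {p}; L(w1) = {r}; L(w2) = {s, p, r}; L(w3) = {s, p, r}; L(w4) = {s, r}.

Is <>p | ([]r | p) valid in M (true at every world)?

Yes

Recall that []ψ holds at a world iff ψ holds at every accessible world, and <>ψ holds iff ψ holds at some accessible world.
Let φ = <>p | ([]r | p). Evaluate φ at each world:
  w0 (successors {w1, w2, w3}): φ is true.
  w1 (successors {w1, w3, w4}): φ is true.
  w2 (successors {w0, w1, w2, w3}): φ is true.
  w3 (successors {w1, w3, w4}): φ is true.
  w4 (successors {w0, w1, w3}): φ is true.
For instance, at w3:
  At w3: <>p is true, []r | p is true, so <>p | ([]r | p) is true.
    At w3: <>p requires p at some successor in {w1, w3, w4}.
      p holds at w3, so <>p is true at w3.
    At w3: []r is true, p is true, so []r | p is true.
      At w3: []r requires r at every successor {w1, w3, w4}.
        At w1: r is true.
        At w3: r is true.
        At w4: r is true.
      So []r is true at w3.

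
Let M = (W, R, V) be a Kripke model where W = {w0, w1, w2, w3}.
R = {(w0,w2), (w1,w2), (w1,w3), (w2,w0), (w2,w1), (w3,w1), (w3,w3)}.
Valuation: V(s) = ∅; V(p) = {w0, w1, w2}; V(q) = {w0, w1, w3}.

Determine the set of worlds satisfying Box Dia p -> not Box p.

w1, w3

Let φ = Box Dia p -> not Box p. Evaluate φ at each world:
  w0 (successors {w2}): φ is false.
  w1 (successors {w2, w3}): φ is true.
  w2 (successors {w0, w1}): φ is false.
  w3 (successors {w1, w3}): φ is true.
For instance, at w0:
  At w0: Box Dia p is true, not Box p is false, so Box Dia p -> not Box p is false.
    At w0: Box Dia p requires Dia p at every successor {w2}.
      At w2: Dia p is true.
    So Box Dia p is true at w0.
    At w0: Box p is true, so not Box p is false.
      At w0: Box p requires p at every successor {w2}.
        At w2: p is true.
      So Box p is true at w0.
Satisfying worlds: {w1, w3}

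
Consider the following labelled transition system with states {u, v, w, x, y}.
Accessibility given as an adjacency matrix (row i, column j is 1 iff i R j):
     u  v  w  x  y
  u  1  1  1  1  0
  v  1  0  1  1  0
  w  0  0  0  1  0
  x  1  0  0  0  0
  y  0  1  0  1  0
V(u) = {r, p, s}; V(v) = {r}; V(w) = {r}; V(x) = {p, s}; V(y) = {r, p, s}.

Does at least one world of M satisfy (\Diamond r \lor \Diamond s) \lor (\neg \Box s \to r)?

Yes

Let φ = (\Diamond r \lor \Diamond s) \lor (\neg \Box s \to r). Evaluate φ at each world:
  u (successors {u, v, w, x}): φ is true.
  v (successors {u, w, x}): φ is true.
  w (successors {x}): φ is true.
  x (successors {u}): φ is true.
  y (successors {v, x}): φ is true.
Detail at u (witness):
  At u: \Diamond r \lor \Diamond s is true, \neg \Box s \to r is true, so (\Diamond r \lor \Diamond s) \lor (\neg \Box s \to r) is true.
    At u: \Diamond r is true, \Diamond s is true, so \Diamond r \lor \Diamond s is true.
      At u: \Diamond r requires r at some successor in {u, v, w, x}.
        r holds at u, so \Diamond r is true at u.
      At u: \Diamond s requires s at some successor in {u, v, w, x}.
        s holds at u, so \Diamond s is true at u.
    At u: \neg \Box s is true, r is true, so \neg \Box s \to r is true.
      At u: \Box s is false, so \neg \Box s is true.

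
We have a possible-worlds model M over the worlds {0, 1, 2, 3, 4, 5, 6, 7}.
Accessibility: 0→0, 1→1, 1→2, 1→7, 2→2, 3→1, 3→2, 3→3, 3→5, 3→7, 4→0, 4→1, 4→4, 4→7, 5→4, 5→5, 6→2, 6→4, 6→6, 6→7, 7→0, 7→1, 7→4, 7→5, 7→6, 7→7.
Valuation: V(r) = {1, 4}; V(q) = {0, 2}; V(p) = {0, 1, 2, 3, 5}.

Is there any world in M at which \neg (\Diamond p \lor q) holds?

Recall that \Diamond ψ holds at a world iff ψ holds at some accessible world.
Let φ = \neg (\Diamond p \lor q). Evaluate φ at each world:
  0 (successors {0}): φ is false.
  1 (successors {1, 2, 7}): φ is false.
  2 (successors {2}): φ is false.
  3 (successors {1, 2, 3, 5, 7}): φ is false.
  4 (successors {0, 1, 4, 7}): φ is false.
  5 (successors {4, 5}): φ is false.
  6 (successors {2, 4, 6, 7}): φ is false.
  7 (successors {0, 1, 4, 5, 6, 7}): φ is false.
For instance, at 1:
  At 1: \Diamond p \lor q is true, so \neg (\Diamond p \lor q) is false.
    At 1: \Diamond p is true, q is false, so \Diamond p \lor q is true.
      At 1: \Diamond p requires p at some successor in {1, 2, 7}.
        p holds at 1, so \Diamond p is true at 1.

No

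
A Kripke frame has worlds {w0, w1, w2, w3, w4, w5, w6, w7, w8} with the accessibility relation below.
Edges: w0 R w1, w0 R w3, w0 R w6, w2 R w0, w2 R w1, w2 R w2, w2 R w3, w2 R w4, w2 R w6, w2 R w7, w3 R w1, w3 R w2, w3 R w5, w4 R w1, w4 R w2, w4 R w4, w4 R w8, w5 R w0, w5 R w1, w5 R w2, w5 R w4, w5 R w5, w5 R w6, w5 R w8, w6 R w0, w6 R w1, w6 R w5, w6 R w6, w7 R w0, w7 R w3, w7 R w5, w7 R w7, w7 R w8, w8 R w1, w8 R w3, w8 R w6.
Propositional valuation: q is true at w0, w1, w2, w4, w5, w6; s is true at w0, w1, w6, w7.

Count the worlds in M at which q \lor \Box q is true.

Let φ = q \lor \Box q. Evaluate φ at each world:
  w0 (successors {w1, w3, w6}): φ is true.
  w1 (successors ∅): φ is true.
  w2 (successors {w0, w1, w2, w3, w4, w6, w7}): φ is true.
  w3 (successors {w1, w2, w5}): φ is true.
  w4 (successors {w1, w2, w4, w8}): φ is true.
  w5 (successors {w0, w1, w2, w4, w5, w6, w8}): φ is true.
  w6 (successors {w0, w1, w5, w6}): φ is true.
  w7 (successors {w0, w3, w5, w7, w8}): φ is false.
  w8 (successors {w1, w3, w6}): φ is false.
For instance, at w7:
  At w7: q is false, \Box q is false, so q \lor \Box q is false.
    At w7: \Box q requires q at every successor {w0, w3, w5, w7, w8}.
      q fails at w3, so \Box q is false at w7.
Satisfying worlds: {w0, w1, w2, w3, w4, w5, w6}

7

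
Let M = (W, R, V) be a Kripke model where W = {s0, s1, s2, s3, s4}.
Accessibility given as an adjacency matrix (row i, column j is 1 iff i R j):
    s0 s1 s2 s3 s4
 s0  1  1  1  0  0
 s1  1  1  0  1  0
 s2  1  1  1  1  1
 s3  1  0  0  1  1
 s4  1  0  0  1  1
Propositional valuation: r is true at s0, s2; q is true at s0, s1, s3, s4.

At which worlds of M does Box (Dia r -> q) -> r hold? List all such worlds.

Let φ = Box (Dia r -> q) -> r. Evaluate φ at each world:
  s0 (successors {s0, s1, s2}): φ is true.
  s1 (successors {s0, s1, s3}): φ is false.
  s2 (successors {s0, s1, s2, s3, s4}): φ is true.
  s3 (successors {s0, s3, s4}): φ is false.
  s4 (successors {s0, s3, s4}): φ is false.
For instance, at s4:
  At s4: Box (Dia r -> q) is true, r is false, so Box (Dia r -> q) -> r is false.
    At s4: Box (Dia r -> q) requires Dia r -> q at every successor {s0, s3, s4}.
      At s0: Dia r -> q is true.
      At s3: Dia r -> q is true.
      At s4: Dia r -> q is true.
    So Box (Dia r -> q) is true at s4.
Satisfying worlds: {s0, s2}

s0, s2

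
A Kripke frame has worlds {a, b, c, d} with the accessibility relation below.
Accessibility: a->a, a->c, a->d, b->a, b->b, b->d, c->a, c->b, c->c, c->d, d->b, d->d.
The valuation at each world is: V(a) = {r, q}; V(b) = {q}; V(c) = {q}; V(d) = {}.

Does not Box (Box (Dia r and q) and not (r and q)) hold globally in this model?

Let φ = not Box (Box (Dia r and q) and not (r and q)). Evaluate φ at each world:
  a (successors {a, c, d}): φ is true.
  b (successors {a, b, d}): φ is true.
  c (successors {a, b, c, d}): φ is true.
  d (successors {b, d}): φ is true.
For instance, at c:
  At c: Box (Box (Dia r and q) and not (r and q)) is false, so not Box (Box (Dia r and q) and not (r and q)) is true.
    At c: Box (Box (Dia r and q) and not (r and q)) requires Box (Dia r and q) and not (r and q) at every successor {a, b, c, d}.
      Box (Dia r and q) and not (r and q) fails at a, so Box (Box (Dia r and q) and not (r and q)) is false at c.

Yes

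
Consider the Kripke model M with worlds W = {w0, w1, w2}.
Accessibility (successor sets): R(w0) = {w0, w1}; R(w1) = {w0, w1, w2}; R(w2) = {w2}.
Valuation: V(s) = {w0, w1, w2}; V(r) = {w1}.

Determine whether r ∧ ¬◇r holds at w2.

At w2: r is false, ¬◇r is true, so r ∧ ¬◇r is false.
  At w2: ◇r is false, so ¬◇r is true.
    At w2: ◇r requires r at some successor in {w2}.
      At w2: r is false.
    So ◇r is false at w2.

No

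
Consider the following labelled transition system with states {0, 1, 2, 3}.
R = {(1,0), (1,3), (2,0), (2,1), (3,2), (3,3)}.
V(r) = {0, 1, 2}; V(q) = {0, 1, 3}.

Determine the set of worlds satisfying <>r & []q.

Recall that []ψ holds at a world iff ψ holds at every accessible world, and <>ψ holds iff ψ holds at some accessible world.
Let φ = <>r & []q. Evaluate φ at each world:
  0 (successors ∅): φ is false.
  1 (successors {0, 3}): φ is true.
  2 (successors {0, 1}): φ is true.
  3 (successors {2, 3}): φ is false.
For instance, at 2:
  At 2: <>r is true, []q is true, so <>r & []q is true.
    At 2: <>r requires r at some successor in {0, 1}.
      r holds at 0, so <>r is true at 2.
    At 2: []q requires q at every successor {0, 1}.
      At 0: q is true.
      At 1: q is true.
    So []q is true at 2.
Satisfying worlds: {1, 2}

1, 2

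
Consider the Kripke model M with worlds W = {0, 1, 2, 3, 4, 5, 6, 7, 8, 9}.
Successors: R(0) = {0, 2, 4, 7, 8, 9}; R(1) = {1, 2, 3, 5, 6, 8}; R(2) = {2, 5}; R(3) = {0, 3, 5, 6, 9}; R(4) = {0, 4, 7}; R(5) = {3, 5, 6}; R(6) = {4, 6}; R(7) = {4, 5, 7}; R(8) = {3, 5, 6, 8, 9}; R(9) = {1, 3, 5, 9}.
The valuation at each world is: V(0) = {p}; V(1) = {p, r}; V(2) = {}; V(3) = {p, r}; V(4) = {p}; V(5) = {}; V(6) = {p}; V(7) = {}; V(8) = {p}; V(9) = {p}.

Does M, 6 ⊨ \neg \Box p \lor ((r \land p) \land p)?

Recall that \Box ψ holds at a world iff ψ holds at every accessible world, and \Diamond ψ holds iff ψ holds at some accessible world.
At 6: \neg \Box p is false, (r \land p) \land p is false, so \neg \Box p \lor ((r \land p) \land p) is false.
  At 6: \Box p is true, so \neg \Box p is false.
    At 6: \Box p requires p at every successor {4, 6}.
      At 4: p is true.
      At 6: p is true.
    So \Box p is true at 6.

No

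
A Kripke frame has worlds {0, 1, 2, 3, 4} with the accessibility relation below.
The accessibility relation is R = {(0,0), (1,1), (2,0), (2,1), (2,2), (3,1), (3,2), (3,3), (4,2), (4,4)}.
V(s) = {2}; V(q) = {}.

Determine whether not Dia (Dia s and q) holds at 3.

Yes

Recall that Dia ψ holds at a world iff ψ holds at some accessible world.
At 3: Dia (Dia s and q) is false, so not Dia (Dia s and q) is true.
  At 3: Dia (Dia s and q) requires Dia s and q at some successor in {1, 2, 3}.
    At 1: Dia s and q is false.
    At 2: Dia s and q is false.
    At 3: Dia s and q is false.
  So Dia (Dia s and q) is false at 3.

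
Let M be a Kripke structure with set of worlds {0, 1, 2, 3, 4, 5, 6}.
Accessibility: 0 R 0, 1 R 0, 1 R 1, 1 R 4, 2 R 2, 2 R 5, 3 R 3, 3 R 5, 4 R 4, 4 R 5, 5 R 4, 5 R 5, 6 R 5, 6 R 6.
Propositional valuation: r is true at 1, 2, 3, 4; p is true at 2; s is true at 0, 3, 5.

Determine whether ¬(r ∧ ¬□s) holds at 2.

At 2: r ∧ ¬□s is true, so ¬(r ∧ ¬□s) is false.
  At 2: r is true, ¬□s is true, so r ∧ ¬□s is true.
    At 2: □s is false, so ¬□s is true.
      At 2: □s requires s at every successor {2, 5}.
        s fails at 2, so □s is false at 2.

No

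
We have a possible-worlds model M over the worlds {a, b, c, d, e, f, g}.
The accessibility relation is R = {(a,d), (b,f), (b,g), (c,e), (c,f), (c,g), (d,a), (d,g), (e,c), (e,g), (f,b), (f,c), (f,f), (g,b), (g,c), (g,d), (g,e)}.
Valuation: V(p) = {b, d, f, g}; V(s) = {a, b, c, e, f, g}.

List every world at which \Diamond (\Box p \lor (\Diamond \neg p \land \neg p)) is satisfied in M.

Let φ = \Diamond (\Box p \lor (\Diamond \neg p \land \neg p)). Evaluate φ at each world:
  a (successors {d}): φ is false.
  b (successors {f, g}): φ is false.
  c (successors {e, f, g}): φ is true.
  d (successors {a, g}): φ is true.
  e (successors {c, g}): φ is true.
  f (successors {b, c, f}): φ is true.
  g (successors {b, c, d, e}): φ is true.
For instance, at a:
  At a: \Diamond (\Box p \lor (\Diamond \neg p \land \neg p)) requires \Box p \lor (\Diamond \neg p \land \neg p) at some successor in {d}.
    At d: \Box p \lor (\Diamond \neg p \land \neg p) is false.
  So \Diamond (\Box p \lor (\Diamond \neg p \land \neg p)) is false at a.
Satisfying worlds: {c, d, e, f, g}

c, d, e, f, g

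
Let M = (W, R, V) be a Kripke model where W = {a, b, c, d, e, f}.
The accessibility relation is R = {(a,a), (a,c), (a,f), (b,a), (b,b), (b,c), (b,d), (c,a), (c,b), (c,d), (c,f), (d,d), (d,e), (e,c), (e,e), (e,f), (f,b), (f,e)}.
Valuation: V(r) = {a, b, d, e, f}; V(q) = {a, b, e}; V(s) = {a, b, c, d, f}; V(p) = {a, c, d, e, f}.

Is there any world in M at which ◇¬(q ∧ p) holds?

Yes

Let φ = ◇¬(q ∧ p). Evaluate φ at each world:
  a (successors {a, c, f}): φ is true.
  b (successors {a, b, c, d}): φ is true.
  c (successors {a, b, d, f}): φ is true.
  d (successors {d, e}): φ is true.
  e (successors {c, e, f}): φ is true.
  f (successors {b, e}): φ is true.
Detail at a (witness):
  At a: ◇¬(q ∧ p) requires ¬(q ∧ p) at some successor in {a, c, f}.
    ¬(q ∧ p) holds at c, so ◇¬(q ∧ p) is true at a.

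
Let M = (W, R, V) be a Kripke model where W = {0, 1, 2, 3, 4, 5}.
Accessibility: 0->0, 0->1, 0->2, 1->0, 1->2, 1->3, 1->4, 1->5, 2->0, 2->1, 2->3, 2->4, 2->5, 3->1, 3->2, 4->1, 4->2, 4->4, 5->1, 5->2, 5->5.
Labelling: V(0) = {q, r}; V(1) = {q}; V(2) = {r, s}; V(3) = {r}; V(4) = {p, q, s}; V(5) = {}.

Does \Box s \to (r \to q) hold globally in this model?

Yes

Let φ = \Box s \to (r \to q). Evaluate φ at each world:
  0 (successors {0, 1, 2}): φ is true.
  1 (successors {0, 2, 3, 4, 5}): φ is true.
  2 (successors {0, 1, 3, 4, 5}): φ is true.
  3 (successors {1, 2}): φ is true.
  4 (successors {1, 2, 4}): φ is true.
  5 (successors {1, 2, 5}): φ is true.
For instance, at 3:
  At 3: \Box s is false, r \to q is false, so \Box s \to (r \to q) is true.
    At 3: \Box s requires s at every successor {1, 2}.
      s fails at 1, so \Box s is false at 3.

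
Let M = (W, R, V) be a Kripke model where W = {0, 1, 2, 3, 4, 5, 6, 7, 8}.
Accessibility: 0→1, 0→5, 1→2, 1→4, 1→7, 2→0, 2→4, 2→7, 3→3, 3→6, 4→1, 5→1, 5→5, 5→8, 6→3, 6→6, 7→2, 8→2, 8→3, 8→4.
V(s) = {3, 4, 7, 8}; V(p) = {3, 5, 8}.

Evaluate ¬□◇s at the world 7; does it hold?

Recall that □ψ holds at a world iff ψ holds at every accessible world, and ◇ψ holds iff ψ holds at some accessible world.
At 7: □◇s is true, so ¬□◇s is false.
  At 7: □◇s requires ◇s at every successor {2}.
      At 2: ◇s requires s at some successor in {0, 4, 7}.
        s holds at 4, so ◇s is true at 2.
  So □◇s is true at 7.

No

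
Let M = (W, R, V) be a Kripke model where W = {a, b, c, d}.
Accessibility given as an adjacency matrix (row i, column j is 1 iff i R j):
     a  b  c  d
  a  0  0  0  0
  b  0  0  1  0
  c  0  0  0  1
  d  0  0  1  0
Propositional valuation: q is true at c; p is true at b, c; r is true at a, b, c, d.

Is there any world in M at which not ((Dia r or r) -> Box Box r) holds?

No

Let φ = not ((Dia r or r) -> Box Box r). Evaluate φ at each world:
  a (successors ∅): φ is false.
  b (successors {c}): φ is false.
  c (successors {d}): φ is false.
  d (successors {c}): φ is false.
For instance, at c:
  At c: (Dia r or r) -> Box Box r is true, so not ((Dia r or r) -> Box Box r) is false.
    At c: Dia r or r is true, Box Box r is true, so (Dia r or r) -> Box Box r is true.
      At c: Dia r is true, r is true, so Dia r or r is true.
      At c: Box Box r requires Box r at every successor {d}.
        At d: Box r is true.
      So Box Box r is true at c.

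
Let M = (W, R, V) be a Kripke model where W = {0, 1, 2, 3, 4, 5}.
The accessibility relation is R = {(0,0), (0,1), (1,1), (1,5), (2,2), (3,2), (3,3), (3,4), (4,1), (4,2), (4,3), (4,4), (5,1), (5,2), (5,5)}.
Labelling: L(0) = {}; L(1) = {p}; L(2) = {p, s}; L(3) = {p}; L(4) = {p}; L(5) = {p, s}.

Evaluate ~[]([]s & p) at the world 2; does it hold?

At 2: []([]s & p) is true, so ~[]([]s & p) is false.
  At 2: []([]s & p) requires []s & p at every successor {2}.
      At 2: []s is true, p is true, so []s & p is true.
  So []([]s & p) is true at 2.

No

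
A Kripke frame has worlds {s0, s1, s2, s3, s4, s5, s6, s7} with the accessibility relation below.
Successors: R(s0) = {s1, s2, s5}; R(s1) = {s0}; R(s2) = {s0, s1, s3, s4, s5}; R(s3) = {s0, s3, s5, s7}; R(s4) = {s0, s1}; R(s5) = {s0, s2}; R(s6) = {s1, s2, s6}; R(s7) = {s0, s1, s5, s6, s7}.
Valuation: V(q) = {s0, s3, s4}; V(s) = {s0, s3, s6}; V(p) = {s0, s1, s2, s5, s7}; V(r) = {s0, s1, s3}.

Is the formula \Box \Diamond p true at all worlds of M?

Yes

Let φ = \Box \Diamond p. Evaluate φ at each world:
  s0 (successors {s1, s2, s5}): φ is true.
  s1 (successors {s0}): φ is true.
  s2 (successors {s0, s1, s3, s4, s5}): φ is true.
  s3 (successors {s0, s3, s5, s7}): φ is true.
  s4 (successors {s0, s1}): φ is true.
  s5 (successors {s0, s2}): φ is true.
  s6 (successors {s1, s2, s6}): φ is true.
  s7 (successors {s0, s1, s5, s6, s7}): φ is true.
For instance, at s1:
  At s1: \Box \Diamond p requires \Diamond p at every successor {s0}.
      At s0: \Diamond p requires p at some successor in {s1, s2, s5}.
        p holds at s1, so \Diamond p is true at s0.
  So \Box \Diamond p is true at s1.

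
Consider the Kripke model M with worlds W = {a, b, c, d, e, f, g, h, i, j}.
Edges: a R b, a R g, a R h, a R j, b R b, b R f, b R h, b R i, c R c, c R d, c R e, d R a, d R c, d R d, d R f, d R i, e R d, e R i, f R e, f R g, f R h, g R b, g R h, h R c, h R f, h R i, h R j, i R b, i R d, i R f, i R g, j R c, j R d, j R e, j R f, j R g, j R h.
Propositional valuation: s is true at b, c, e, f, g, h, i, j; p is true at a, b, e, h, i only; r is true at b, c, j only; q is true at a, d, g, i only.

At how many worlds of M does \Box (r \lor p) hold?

1

Recall that \Box ψ holds at a world iff ψ holds at every accessible world, and \Diamond ψ holds iff ψ holds at some accessible world.
Let φ = \Box (r \lor p). Evaluate φ at each world:
  a (successors {b, g, h, j}): φ is false.
  b (successors {b, f, h, i}): φ is false.
  c (successors {c, d, e}): φ is false.
  d (successors {a, c, d, f, i}): φ is false.
  e (successors {d, i}): φ is false.
  f (successors {e, g, h}): φ is false.
  g (successors {b, h}): φ is true.
  h (successors {c, f, i, j}): φ is false.
  i (successors {b, d, f, g}): φ is false.
  j (successors {c, d, e, f, g, h}): φ is false.
For instance, at b:
  At b: \Box (r \lor p) requires r \lor p at every successor {b, f, h, i}.
    r \lor p fails at f, so \Box (r \lor p) is false at b.
Satisfying worlds: {g}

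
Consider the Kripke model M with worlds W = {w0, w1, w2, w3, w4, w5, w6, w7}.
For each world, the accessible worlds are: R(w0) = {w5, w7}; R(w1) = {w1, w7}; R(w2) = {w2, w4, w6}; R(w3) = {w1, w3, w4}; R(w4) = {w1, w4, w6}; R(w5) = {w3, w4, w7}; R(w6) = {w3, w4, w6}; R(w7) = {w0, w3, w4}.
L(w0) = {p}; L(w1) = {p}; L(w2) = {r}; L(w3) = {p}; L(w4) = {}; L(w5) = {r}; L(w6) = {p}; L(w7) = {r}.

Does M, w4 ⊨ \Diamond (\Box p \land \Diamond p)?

At w4: \Diamond (\Box p \land \Diamond p) requires \Box p \land \Diamond p at some successor in {w1, w4, w6}.
  At w1: \Box p \land \Diamond p is false.
  At w4: \Box p \land \Diamond p is false.
  At w6: \Box p \land \Diamond p is false.
So \Diamond (\Box p \land \Diamond p) is false at w4.

No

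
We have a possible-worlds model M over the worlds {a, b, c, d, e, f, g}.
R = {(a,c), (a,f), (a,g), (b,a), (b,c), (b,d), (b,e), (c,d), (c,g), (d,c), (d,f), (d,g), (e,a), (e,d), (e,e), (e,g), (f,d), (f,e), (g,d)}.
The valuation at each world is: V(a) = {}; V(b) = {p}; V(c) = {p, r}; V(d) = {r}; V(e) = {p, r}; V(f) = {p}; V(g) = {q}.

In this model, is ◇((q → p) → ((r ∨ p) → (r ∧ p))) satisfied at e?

Yes

At e: ◇((q → p) → ((r ∨ p) → (r ∧ p))) requires (q → p) → ((r ∨ p) → (r ∧ p)) at some successor in {a, d, e, g}.
  (q → p) → ((r ∨ p) → (r ∧ p)) holds at a, so ◇((q → p) → ((r ∨ p) → (r ∧ p))) is true at e.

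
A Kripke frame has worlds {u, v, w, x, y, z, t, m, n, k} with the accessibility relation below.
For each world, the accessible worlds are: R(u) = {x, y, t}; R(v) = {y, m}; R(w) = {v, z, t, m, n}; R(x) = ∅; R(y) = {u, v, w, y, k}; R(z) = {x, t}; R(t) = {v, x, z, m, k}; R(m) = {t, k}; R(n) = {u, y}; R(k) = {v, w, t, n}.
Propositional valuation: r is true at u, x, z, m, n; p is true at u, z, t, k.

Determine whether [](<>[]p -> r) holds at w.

Recall that []ψ holds at a world iff ψ holds at every accessible world, and <>ψ holds iff ψ holds at some accessible world.
At w: [](<>[]p -> r) requires <>[]p -> r at every successor {v, z, t, m, n}.
  <>[]p -> r fails at v, so [](<>[]p -> r) is false at w.
    At v: <>[]p is true, r is false, so <>[]p -> r is false.
      At v: <>[]p requires []p at some successor in {y, m}.
        []p holds at m, so <>[]p is true at v.

No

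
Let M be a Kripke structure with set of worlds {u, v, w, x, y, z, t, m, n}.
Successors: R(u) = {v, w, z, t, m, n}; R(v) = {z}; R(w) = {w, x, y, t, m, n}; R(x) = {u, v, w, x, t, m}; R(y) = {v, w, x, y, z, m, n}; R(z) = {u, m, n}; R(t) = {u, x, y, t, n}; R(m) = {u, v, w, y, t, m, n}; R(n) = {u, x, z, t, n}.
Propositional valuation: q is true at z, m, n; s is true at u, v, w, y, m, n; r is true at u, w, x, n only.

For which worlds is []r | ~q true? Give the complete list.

u, v, w, x, y, t

Let φ = []r | ~q. Evaluate φ at each world:
  u (successors {v, w, z, t, m, n}): φ is true.
  v (successors {z}): φ is true.
  w (successors {w, x, y, t, m, n}): φ is true.
  x (successors {u, v, w, x, t, m}): φ is true.
  y (successors {v, w, x, y, z, m, n}): φ is true.
  z (successors {u, m, n}): φ is false.
  t (successors {u, x, y, t, n}): φ is true.
  m (successors {u, v, w, y, t, m, n}): φ is false.
  n (successors {u, x, z, t, n}): φ is false.
For instance, at t:
  At t: []r is false, ~q is true, so []r | ~q is true.
    At t: []r requires r at every successor {u, x, y, t, n}.
      r fails at y, so []r is false at t.
Satisfying worlds: {u, v, w, x, y, t}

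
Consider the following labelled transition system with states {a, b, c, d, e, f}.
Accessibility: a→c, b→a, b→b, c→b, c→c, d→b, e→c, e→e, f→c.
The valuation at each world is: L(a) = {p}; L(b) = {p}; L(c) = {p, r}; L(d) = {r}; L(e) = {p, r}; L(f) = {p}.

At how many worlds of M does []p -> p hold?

Let φ = []p -> p. Evaluate φ at each world:
  a (successors {c}): φ is true.
  b (successors {a, b}): φ is true.
  c (successors {b, c}): φ is true.
  d (successors {b}): φ is false.
  e (successors {c, e}): φ is true.
  f (successors {c}): φ is true.
For instance, at b:
  At b: []p is true, p is true, so []p -> p is true.
    At b: []p requires p at every successor {a, b}.
      At a: p is true.
      At b: p is true.
    So []p is true at b.
Satisfying worlds: {a, b, c, e, f}

5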